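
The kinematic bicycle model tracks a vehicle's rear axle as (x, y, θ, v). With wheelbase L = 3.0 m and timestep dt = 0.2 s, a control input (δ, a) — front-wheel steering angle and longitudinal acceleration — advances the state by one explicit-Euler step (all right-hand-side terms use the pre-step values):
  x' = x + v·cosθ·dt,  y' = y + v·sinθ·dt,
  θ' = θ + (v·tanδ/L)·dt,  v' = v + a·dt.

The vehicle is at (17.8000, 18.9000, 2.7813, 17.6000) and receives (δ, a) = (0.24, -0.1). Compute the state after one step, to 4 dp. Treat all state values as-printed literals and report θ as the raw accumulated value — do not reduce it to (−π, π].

x' = 17.8000 + 17.6000·cos(2.7813)·0.2 = 14.5060
y' = 18.9000 + 17.6000·sin(2.7813)·0.2 = 20.1410
θ' = 2.7813 + (17.6000/3.0)·tan(0.24)·0.2 = 3.0684
v' = 17.6000 − 0.1000·0.2 = 17.5800

(14.5060, 20.1410, 3.0684, 17.5800)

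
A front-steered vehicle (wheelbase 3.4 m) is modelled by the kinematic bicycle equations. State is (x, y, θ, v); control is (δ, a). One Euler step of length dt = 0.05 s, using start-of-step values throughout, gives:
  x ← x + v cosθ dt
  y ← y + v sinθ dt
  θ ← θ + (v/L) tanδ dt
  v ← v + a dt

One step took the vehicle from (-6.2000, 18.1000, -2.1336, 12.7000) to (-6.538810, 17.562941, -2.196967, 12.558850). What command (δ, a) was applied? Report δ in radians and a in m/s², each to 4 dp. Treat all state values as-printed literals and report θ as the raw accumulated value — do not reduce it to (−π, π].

a = (v'−v)/dt = (-0.141150)/0.05 = -2.8230
Δθ = θ'−θ = -0.063367;  (v·dt/L) = 12.7000·0.05/3.4 = 0.186765
tan δ = Δθ·L/(v·dt) = -0.339288  →  δ = -0.3271

δ = -0.3271, a = -2.8230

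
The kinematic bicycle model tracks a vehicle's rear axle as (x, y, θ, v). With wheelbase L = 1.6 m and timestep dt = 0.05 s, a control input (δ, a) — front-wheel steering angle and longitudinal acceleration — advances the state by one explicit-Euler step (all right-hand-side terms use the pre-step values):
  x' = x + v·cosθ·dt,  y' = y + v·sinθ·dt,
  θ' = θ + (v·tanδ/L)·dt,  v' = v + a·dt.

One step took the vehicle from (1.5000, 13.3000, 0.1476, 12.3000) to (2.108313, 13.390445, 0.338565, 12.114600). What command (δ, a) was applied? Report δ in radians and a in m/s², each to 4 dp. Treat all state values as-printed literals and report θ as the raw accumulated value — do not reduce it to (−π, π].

δ = 0.4611, a = -3.7080

a = (v'−v)/dt = (-0.185400)/0.05 = -3.7080
Δθ = θ'−θ = 0.190965;  (v·dt/L) = 12.3000·0.05/1.6 = 0.384375
tan δ = Δθ·L/(v·dt) = 0.496820  →  δ = 0.4611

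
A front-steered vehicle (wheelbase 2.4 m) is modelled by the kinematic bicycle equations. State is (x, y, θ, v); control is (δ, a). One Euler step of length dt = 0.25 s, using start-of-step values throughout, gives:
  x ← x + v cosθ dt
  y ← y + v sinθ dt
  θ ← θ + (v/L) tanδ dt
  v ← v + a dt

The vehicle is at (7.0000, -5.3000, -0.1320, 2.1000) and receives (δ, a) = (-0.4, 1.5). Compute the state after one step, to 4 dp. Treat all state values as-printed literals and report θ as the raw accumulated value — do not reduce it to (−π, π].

(7.5204, -5.3691, -0.2245, 2.4750)

x' = 7.0000 + 2.1000·cos(-0.1320)·0.25 = 7.5204
y' = -5.3000 + 2.1000·sin(-0.1320)·0.25 = -5.3691
θ' = -0.1320 + (2.1000/2.4)·tan(-0.4)·0.25 = -0.2245
v' = 2.1000 + 1.5000·0.25 = 2.4750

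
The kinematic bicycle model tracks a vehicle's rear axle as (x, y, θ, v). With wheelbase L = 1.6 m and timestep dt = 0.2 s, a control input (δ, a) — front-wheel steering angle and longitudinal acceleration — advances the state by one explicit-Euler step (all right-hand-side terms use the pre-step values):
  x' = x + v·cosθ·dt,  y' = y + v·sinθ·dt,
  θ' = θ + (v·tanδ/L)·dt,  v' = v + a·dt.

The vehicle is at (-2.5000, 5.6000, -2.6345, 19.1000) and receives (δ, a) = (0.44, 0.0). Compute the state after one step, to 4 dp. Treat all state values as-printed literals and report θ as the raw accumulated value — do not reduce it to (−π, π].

x' = -2.5000 + 19.1000·cos(-2.6345)·0.2 = -5.8393
y' = 5.6000 + 19.1000·sin(-2.6345)·0.2 = 3.7449
θ' = -2.6345 + (19.1000/1.6)·tan(0.44)·0.2 = -1.5105
v' = 19.1000 + 0.0000·0.2 = 19.1000

(-5.8393, 3.7449, -1.5105, 19.1000)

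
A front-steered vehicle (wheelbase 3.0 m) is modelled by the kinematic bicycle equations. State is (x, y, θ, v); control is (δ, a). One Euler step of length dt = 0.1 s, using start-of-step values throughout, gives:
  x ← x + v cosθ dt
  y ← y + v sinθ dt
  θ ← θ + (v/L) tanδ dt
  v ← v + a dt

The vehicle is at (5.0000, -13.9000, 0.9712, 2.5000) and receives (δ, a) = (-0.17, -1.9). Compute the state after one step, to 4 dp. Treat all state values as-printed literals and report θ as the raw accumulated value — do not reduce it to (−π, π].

(5.1411, -13.6936, 0.9569, 2.3100)

x' = 5.0000 + 2.5000·cos(0.9712)·0.1 = 5.1411
y' = -13.9000 + 2.5000·sin(0.9712)·0.1 = -13.6936
θ' = 0.9712 + (2.5000/3.0)·tan(-0.17)·0.1 = 0.9569
v' = 2.5000 − 1.9000·0.1 = 2.3100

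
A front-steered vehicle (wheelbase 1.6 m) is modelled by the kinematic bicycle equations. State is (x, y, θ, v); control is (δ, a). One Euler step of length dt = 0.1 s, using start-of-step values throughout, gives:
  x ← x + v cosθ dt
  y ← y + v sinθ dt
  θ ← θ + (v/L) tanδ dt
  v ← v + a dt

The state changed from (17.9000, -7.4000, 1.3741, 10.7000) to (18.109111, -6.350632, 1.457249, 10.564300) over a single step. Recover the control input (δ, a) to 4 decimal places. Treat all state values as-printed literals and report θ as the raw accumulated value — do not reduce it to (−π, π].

a = (v'−v)/dt = (-0.135700)/0.1 = -1.3570
Δθ = θ'−θ = 0.083149;  (v·dt/L) = 10.7000·0.1/1.6 = 0.668750
tan δ = Δθ·L/(v·dt) = 0.124335  →  δ = 0.1237

δ = 0.1237, a = -1.3570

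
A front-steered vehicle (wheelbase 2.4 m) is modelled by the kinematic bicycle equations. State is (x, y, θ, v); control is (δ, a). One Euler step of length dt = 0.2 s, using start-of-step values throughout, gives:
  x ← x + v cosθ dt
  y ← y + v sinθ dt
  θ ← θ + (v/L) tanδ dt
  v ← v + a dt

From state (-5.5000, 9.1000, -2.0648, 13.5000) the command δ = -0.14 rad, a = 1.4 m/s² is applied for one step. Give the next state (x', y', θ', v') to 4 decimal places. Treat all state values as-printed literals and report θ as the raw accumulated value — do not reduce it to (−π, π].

x' = -5.5000 + 13.5000·cos(-2.0648)·0.2 = -6.7802
y' = 9.1000 + 13.5000·sin(-2.0648)·0.2 = 6.7228
θ' = -2.0648 + (13.5000/2.4)·tan(-0.14)·0.2 = -2.2233
v' = 13.5000 + 1.4000·0.2 = 13.7800

(-6.7802, 6.7228, -2.2233, 13.7800)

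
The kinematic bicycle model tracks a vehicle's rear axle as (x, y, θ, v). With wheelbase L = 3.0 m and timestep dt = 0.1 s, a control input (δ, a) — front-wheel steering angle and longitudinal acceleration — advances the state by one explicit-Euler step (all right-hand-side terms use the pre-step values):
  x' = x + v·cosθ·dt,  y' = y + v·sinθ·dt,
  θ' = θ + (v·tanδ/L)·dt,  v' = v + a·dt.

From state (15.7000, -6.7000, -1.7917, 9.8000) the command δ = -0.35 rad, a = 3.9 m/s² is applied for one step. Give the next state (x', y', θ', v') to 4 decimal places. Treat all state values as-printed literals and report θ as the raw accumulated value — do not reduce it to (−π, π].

x' = 15.7000 + 9.8000·cos(-1.7917)·0.1 = 15.4853
y' = -6.7000 + 9.8000·sin(-1.7917)·0.1 = -7.6562
θ' = -1.7917 + (9.8000/3.0)·tan(-0.35)·0.1 = -1.9109
v' = 9.8000 + 3.9000·0.1 = 10.1900

(15.4853, -7.6562, -1.9109, 10.1900)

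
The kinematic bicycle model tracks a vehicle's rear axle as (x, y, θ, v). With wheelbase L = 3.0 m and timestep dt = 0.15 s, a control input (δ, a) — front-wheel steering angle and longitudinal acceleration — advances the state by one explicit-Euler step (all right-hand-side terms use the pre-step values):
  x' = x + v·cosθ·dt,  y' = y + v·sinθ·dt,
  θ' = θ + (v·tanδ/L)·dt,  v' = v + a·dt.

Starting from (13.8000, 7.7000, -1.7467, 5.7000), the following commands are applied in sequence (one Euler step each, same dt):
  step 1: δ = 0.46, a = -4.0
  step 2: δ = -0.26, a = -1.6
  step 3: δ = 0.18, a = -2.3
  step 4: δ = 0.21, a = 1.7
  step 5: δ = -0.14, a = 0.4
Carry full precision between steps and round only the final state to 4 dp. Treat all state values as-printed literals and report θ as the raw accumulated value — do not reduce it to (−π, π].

(13.5024, 3.9769, -1.6146, 4.8300)

after step 1 (δ=0.46, a=-4.0): (13.650377, 6.858194, -1.605497, 5.100000)
after step 2 (δ=-0.26, a=-1.6): (13.623836, 6.093654, -1.673333, 4.860000)
after step 3 (δ=0.18, a=-2.3): (13.549218, 5.368483, -1.629114, 4.515000)
after step 4 (δ=0.21, a=1.7): (13.509745, 4.692384, -1.580997, 4.770000)
after step 5 (δ=-0.14, a=0.4): (13.502446, 3.976922, -1.614607, 4.830000)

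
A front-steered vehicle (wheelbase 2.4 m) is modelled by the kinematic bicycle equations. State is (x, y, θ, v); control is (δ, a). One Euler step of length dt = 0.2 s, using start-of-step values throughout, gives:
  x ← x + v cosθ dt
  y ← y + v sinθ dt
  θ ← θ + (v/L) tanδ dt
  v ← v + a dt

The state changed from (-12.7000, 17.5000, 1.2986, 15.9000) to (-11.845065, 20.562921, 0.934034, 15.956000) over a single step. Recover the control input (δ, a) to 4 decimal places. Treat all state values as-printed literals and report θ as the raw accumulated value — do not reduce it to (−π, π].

a = (v'−v)/dt = (0.056000)/0.2 = 0.2800
Δθ = θ'−θ = -0.364566;  (v·dt/L) = 15.9000·0.2/2.4 = 1.325000
tan δ = Δθ·L/(v·dt) = -0.275144  →  δ = -0.2685

δ = -0.2685, a = 0.2800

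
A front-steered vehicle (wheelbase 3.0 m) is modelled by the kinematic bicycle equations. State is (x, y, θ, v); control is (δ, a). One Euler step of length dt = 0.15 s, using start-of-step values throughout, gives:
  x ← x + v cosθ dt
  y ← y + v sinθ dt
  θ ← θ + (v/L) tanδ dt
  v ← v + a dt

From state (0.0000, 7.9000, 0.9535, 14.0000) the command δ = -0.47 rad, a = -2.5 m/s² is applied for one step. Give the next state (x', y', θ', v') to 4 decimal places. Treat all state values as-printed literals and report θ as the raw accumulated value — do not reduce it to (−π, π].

x' = 0.0000 + 14.0000·cos(0.9535)·0.15 = 1.2155
y' = 7.9000 + 14.0000·sin(0.9535)·0.15 = 9.6124
θ' = 0.9535 + (14.0000/3.0)·tan(-0.47)·0.15 = 0.5979
v' = 14.0000 − 2.5000·0.15 = 13.6250

(1.2155, 9.6124, 0.5979, 13.6250)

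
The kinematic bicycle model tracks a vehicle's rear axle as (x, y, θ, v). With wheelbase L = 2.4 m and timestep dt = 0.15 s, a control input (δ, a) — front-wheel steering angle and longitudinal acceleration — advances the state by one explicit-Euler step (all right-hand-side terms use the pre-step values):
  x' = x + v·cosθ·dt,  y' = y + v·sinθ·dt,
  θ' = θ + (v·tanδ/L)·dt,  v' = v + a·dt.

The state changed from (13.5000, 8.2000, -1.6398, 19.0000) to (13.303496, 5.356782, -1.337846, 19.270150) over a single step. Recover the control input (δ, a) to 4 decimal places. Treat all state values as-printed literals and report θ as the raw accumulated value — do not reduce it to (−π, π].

δ = 0.2490, a = 1.8010

a = (v'−v)/dt = (0.270150)/0.15 = 1.8010
Δθ = θ'−θ = 0.301954;  (v·dt/L) = 19.0000·0.15/2.4 = 1.187500
tan δ = Δθ·L/(v·dt) = 0.254277  →  δ = 0.2490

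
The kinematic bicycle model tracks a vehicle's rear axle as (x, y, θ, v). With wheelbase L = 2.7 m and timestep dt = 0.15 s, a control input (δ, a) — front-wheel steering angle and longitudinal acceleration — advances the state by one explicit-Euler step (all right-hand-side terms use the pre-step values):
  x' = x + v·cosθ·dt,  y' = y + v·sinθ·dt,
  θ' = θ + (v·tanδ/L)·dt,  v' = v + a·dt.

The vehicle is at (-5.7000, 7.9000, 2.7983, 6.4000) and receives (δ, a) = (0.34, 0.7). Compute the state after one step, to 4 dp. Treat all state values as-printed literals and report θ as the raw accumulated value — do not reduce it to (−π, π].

(-6.6040, 8.2231, 2.9241, 6.5050)

x' = -5.7000 + 6.4000·cos(2.7983)·0.15 = -6.6040
y' = 7.9000 + 6.4000·sin(2.7983)·0.15 = 8.2231
θ' = 2.7983 + (6.4000/2.7)·tan(0.34)·0.15 = 2.9241
v' = 6.4000 + 0.7000·0.15 = 6.5050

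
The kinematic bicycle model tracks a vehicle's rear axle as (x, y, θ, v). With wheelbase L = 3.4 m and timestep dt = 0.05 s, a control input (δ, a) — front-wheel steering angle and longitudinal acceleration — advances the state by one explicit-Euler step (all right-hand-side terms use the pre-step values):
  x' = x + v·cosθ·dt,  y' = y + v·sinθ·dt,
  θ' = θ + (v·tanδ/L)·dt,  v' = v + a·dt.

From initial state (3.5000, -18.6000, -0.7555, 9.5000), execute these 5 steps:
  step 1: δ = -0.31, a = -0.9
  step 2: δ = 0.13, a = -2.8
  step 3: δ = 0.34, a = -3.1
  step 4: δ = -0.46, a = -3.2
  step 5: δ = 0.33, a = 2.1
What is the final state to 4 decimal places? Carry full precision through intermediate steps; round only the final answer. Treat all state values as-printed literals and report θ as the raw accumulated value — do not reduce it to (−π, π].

(5.1591, -20.2227, -0.7550, 9.1050)

after step 1 (δ=-0.31, a=-0.9): (3.845766, -18.925685, -0.800252, 9.455000)
after step 2 (δ=0.13, a=-2.8): (4.175049, -19.264898, -0.782073, 9.315000)
after step 3 (δ=0.34, a=-3.1): (4.505477, -19.593136, -0.733617, 9.160000)
after step 4 (δ=-0.46, a=-3.2): (4.845660, -19.899795, -0.800356, 9.000000)
after step 5 (δ=0.33, a=2.1): (5.159063, -20.222717, -0.755022, 9.105000)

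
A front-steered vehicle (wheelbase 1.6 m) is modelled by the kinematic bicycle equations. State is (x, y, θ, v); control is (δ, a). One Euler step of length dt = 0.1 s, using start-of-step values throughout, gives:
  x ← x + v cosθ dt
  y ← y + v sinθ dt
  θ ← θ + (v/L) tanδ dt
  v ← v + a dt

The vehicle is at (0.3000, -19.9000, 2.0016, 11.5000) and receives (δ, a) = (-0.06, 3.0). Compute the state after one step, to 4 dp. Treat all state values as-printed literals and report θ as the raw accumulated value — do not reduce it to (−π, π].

x' = 0.3000 + 11.5000·cos(2.0016)·0.1 = -0.1802
y' = -19.9000 + 11.5000·sin(2.0016)·0.1 = -18.8551
θ' = 2.0016 + (11.5000/1.6)·tan(-0.06)·0.1 = 1.9584
v' = 11.5000 + 3.0000·0.1 = 11.8000

(-0.1802, -18.8551, 1.9584, 11.8000)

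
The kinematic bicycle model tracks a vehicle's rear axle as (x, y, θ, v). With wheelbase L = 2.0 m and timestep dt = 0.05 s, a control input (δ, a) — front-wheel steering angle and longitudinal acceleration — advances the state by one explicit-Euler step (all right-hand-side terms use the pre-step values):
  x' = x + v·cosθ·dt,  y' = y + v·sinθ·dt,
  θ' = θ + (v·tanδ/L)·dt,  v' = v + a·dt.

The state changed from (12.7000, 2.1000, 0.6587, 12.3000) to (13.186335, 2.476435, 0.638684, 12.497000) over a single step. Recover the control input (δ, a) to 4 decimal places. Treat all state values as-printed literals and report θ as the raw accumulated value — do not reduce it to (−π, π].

a = (v'−v)/dt = (0.197000)/0.05 = 3.9400
Δθ = θ'−θ = -0.020016;  (v·dt/L) = 12.3000·0.05/2.0 = 0.307500
tan δ = Δθ·L/(v·dt) = -0.065093  →  δ = -0.0650

δ = -0.0650, a = 3.9400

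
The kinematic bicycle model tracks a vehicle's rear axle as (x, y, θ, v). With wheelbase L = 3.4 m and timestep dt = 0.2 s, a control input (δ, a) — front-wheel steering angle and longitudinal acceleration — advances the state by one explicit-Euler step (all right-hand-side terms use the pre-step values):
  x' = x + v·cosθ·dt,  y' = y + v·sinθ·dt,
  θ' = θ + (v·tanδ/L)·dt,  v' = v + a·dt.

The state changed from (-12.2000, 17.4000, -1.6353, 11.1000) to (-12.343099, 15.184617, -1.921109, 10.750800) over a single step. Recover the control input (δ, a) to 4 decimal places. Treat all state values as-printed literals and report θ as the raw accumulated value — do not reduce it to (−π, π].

δ = -0.4126, a = -1.7460

a = (v'−v)/dt = (-0.349200)/0.2 = -1.7460
Δθ = θ'−θ = -0.285809;  (v·dt/L) = 11.1000·0.2/3.4 = 0.652941
tan δ = Δθ·L/(v·dt) = -0.437725  →  δ = -0.4126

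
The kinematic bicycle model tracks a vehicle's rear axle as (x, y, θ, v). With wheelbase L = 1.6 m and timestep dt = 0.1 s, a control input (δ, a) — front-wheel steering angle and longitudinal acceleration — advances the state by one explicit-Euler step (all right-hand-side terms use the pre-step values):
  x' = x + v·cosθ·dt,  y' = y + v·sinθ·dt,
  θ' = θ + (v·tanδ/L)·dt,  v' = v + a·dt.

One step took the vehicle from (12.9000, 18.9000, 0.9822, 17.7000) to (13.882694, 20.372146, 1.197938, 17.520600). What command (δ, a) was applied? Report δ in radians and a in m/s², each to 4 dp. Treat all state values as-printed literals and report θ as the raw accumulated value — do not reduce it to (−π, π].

δ = 0.1926, a = -1.7940

a = (v'−v)/dt = (-0.179400)/0.1 = -1.7940
Δθ = θ'−θ = 0.215738;  (v·dt/L) = 17.7000·0.1/1.6 = 1.106250
tan δ = Δθ·L/(v·dt) = 0.195017  →  δ = 0.1926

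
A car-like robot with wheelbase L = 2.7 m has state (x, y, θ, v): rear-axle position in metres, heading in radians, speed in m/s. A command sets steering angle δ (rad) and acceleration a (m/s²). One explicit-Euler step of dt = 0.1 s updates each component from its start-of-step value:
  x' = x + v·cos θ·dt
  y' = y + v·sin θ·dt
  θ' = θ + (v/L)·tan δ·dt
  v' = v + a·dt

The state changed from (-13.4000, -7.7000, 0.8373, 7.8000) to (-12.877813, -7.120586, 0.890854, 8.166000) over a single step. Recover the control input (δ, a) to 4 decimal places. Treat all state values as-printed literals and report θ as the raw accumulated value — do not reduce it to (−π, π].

δ = 0.1833, a = 3.6600

a = (v'−v)/dt = (0.366000)/0.1 = 3.6600
Δθ = θ'−θ = 0.053554;  (v·dt/L) = 7.8000·0.1/2.7 = 0.288889
tan δ = Δθ·L/(v·dt) = 0.185379  →  δ = 0.1833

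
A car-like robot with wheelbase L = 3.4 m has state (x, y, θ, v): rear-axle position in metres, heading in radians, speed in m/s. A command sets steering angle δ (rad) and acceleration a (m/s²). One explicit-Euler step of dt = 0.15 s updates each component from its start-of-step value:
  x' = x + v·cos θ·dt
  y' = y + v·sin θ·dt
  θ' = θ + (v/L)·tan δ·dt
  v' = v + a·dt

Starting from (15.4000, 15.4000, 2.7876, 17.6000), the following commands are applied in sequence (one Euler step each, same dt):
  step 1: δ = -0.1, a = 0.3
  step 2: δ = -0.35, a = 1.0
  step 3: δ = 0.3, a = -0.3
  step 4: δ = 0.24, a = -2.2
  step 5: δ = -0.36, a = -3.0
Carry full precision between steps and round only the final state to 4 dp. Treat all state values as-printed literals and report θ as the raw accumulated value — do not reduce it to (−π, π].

after step 1 (δ=-0.1, a=0.3): (12.923690, 16.315145, 2.709693, 17.645000)
after step 2 (δ=-0.35, a=1.0): (10.519985, 17.423065, 2.425534, 17.795000)
after step 3 (δ=0.3, a=-0.3): (8.506306, 19.175204, 2.668386, 17.750000)
after step 4 (δ=0.24, a=-2.2): (6.136384, 20.388619, 2.860021, 17.420000)
after step 5 (δ=-0.36, a=-3.0): (3.626284, 21.114682, 2.570744, 16.970000)

(3.6263, 21.1147, 2.5707, 16.9700)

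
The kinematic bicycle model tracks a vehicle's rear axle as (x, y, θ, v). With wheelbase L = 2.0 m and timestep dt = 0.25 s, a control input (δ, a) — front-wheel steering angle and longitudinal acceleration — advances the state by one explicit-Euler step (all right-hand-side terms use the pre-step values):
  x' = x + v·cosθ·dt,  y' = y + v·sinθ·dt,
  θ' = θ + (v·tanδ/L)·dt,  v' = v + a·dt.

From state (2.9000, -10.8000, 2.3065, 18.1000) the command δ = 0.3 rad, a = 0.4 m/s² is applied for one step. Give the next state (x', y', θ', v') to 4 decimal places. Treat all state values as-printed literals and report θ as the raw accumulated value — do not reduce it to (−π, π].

x' = 2.9000 + 18.1000·cos(2.3065)·0.25 = -0.1368
y' = -10.8000 + 18.1000·sin(2.3065)·0.25 = -7.4454
θ' = 2.3065 + (18.1000/2.0)·tan(0.3)·0.25 = 3.0064
v' = 18.1000 + 0.4000·0.25 = 18.2000

(-0.1368, -7.4454, 3.0064, 18.2000)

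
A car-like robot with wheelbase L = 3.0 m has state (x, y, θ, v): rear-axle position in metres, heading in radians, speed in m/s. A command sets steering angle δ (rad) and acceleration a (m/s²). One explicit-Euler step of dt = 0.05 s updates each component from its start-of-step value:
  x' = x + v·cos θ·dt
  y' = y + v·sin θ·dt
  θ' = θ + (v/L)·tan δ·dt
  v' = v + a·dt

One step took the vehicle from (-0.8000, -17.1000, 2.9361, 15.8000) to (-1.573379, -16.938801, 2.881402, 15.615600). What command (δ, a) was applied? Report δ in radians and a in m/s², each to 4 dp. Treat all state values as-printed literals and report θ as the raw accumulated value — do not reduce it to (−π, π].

δ = -0.2048, a = -3.6880

a = (v'−v)/dt = (-0.184400)/0.05 = -3.6880
Δθ = θ'−θ = -0.054698;  (v·dt/L) = 15.8000·0.05/3.0 = 0.263333
tan δ = Δθ·L/(v·dt) = -0.207714  →  δ = -0.2048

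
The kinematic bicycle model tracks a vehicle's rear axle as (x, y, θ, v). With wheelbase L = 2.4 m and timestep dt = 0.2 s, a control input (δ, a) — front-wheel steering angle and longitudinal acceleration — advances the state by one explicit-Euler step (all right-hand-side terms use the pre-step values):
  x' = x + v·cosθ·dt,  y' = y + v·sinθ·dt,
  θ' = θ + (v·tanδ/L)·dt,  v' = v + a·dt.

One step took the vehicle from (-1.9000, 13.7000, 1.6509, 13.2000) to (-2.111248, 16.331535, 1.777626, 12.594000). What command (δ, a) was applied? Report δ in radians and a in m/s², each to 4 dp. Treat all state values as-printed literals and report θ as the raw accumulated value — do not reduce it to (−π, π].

a = (v'−v)/dt = (-0.606000)/0.2 = -3.0300
Δθ = θ'−θ = 0.126726;  (v·dt/L) = 13.2000·0.2/2.4 = 1.100000
tan δ = Δθ·L/(v·dt) = 0.115205  →  δ = 0.1147

δ = 0.1147, a = -3.0300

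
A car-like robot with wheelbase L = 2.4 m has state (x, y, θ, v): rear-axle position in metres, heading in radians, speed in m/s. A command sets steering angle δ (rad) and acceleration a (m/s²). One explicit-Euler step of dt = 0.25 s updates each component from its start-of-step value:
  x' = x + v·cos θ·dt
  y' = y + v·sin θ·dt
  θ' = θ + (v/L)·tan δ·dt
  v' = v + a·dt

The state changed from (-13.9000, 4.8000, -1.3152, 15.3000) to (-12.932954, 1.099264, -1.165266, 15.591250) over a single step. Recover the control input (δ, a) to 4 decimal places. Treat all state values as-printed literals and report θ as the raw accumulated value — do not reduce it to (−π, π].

a = (v'−v)/dt = (0.291250)/0.25 = 1.1650
Δθ = θ'−θ = 0.149934;  (v·dt/L) = 15.3000·0.25/2.4 = 1.593750
tan δ = Δθ·L/(v·dt) = 0.094076  →  δ = 0.0938

δ = 0.0938, a = 1.1650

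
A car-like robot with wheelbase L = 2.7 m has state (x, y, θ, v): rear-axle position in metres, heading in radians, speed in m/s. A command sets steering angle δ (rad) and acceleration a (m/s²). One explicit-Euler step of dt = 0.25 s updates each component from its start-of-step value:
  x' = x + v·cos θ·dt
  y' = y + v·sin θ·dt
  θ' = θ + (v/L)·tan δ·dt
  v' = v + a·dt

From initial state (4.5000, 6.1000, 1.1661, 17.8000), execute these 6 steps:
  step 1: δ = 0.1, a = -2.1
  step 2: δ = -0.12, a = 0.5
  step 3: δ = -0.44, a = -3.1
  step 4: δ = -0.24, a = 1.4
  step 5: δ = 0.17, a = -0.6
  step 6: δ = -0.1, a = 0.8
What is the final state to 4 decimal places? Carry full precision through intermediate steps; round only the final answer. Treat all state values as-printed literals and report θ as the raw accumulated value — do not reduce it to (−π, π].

after step 1 (δ=0.1, a=-2.1): (6.252141, 10.190538, 1.331466, 17.275000)
after step 2 (δ=-0.12, a=0.5): (7.275908, 14.386191, 1.138595, 17.400000)
after step 3 (δ=-0.44, a=-3.1): (9.097995, 18.336191, 0.380116, 16.625000)
after step 4 (δ=-0.24, a=1.4): (12.957579, 19.878275, 0.003410, 16.975000)
after step 5 (δ=0.17, a=-0.6): (17.201304, 19.892748, 0.273214, 16.825000)
after step 6 (δ=-0.1, a=0.8): (21.251539, 21.027709, 0.116905, 17.025000)

(21.2515, 21.0277, 0.1169, 17.0250)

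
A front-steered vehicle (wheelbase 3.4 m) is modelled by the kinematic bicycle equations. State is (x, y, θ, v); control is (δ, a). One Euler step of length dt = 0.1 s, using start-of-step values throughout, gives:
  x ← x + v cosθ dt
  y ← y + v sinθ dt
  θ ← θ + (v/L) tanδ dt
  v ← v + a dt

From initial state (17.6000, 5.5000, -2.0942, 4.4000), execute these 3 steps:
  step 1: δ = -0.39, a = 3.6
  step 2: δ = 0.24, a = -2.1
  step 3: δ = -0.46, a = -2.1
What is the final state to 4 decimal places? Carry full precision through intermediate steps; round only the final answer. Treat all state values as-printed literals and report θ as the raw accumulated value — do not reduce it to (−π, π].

(16.8857, 4.3302, -2.1794, 4.3400)

after step 1 (δ=-0.39, a=3.6): (17.380074, 5.118906, -2.147395, 4.760000)
after step 2 (δ=0.24, a=-2.1): (17.120571, 4.719865, -2.113135, 4.550000)
after step 3 (δ=-0.46, a=-2.1): (16.885727, 4.330156, -2.179438, 4.340000)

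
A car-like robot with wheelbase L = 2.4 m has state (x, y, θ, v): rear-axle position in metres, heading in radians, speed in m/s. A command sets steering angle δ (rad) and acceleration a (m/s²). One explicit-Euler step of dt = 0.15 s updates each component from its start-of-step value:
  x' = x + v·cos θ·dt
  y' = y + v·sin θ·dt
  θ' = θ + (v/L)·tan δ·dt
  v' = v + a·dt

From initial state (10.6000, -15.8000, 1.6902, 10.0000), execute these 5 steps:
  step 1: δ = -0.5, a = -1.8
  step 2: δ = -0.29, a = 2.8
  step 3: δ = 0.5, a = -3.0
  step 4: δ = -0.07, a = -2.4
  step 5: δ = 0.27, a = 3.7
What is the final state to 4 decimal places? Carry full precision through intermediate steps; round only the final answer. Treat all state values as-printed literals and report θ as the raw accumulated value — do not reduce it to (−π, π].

after step 1 (δ=-0.5, a=-1.8): (10.421320, -14.310680, 1.348761, 9.730000)
after step 2 (δ=-0.29, a=2.8): (10.742724, -12.887009, 1.167289, 10.150000)
after step 3 (δ=0.5, a=-3.0): (11.340529, -11.486782, 1.513849, 9.700000)
after step 4 (δ=-0.07, a=-2.4): (11.423342, -10.034141, 1.471342, 9.340000)
after step 5 (δ=0.27, a=3.7): (11.562447, -8.640064, 1.632900, 9.895000)

(11.5624, -8.6401, 1.6329, 9.8950)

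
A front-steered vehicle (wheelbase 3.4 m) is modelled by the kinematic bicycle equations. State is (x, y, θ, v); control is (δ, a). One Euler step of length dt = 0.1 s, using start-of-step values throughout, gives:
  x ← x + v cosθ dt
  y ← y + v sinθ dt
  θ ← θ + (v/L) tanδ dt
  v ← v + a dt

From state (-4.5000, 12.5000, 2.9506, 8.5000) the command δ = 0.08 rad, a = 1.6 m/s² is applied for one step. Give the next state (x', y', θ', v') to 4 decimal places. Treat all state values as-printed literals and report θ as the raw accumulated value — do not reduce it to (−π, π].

x' = -4.5000 + 8.5000·cos(2.9506)·0.1 = -5.3345
y' = 12.5000 + 8.5000·sin(2.9506)·0.1 = 12.6614
θ' = 2.9506 + (8.5000/3.4)·tan(0.08)·0.1 = 2.9706
v' = 8.5000 + 1.6000·0.1 = 8.6600

(-5.3345, 12.6614, 2.9706, 8.6600)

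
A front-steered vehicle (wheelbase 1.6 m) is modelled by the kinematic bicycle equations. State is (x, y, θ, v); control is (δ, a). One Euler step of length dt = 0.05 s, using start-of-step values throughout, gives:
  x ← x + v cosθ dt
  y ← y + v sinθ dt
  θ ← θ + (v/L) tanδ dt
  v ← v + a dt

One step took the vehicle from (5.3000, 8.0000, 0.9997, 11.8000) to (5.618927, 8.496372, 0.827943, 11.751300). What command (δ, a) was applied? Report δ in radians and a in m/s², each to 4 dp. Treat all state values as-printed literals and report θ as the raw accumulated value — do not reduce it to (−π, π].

δ = -0.4359, a = -0.9740

a = (v'−v)/dt = (-0.048700)/0.05 = -0.9740
Δθ = θ'−θ = -0.171757;  (v·dt/L) = 11.8000·0.05/1.6 = 0.368750
tan δ = Δθ·L/(v·dt) = -0.465782  →  δ = -0.4359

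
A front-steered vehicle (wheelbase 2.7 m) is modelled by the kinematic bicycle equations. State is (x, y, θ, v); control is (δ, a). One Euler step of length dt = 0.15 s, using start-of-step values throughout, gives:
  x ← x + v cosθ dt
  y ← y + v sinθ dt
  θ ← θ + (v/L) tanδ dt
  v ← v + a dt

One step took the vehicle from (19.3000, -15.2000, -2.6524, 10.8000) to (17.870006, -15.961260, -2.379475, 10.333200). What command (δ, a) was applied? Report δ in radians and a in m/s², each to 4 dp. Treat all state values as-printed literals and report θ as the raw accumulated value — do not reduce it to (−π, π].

δ = 0.4269, a = -3.1120

a = (v'−v)/dt = (-0.466800)/0.15 = -3.1120
Δθ = θ'−θ = 0.272925;  (v·dt/L) = 10.8000·0.15/2.7 = 0.600000
tan δ = Δθ·L/(v·dt) = 0.454875  →  δ = 0.4269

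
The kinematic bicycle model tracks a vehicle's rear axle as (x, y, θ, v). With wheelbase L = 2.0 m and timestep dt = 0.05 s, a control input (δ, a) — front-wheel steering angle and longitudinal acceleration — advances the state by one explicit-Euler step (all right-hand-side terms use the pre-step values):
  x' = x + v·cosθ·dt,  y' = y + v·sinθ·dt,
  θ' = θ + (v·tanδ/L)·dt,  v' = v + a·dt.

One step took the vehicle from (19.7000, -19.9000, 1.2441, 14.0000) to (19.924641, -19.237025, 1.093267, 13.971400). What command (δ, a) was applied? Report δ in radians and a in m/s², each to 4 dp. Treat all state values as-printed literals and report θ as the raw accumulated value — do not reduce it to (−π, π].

a = (v'−v)/dt = (-0.028600)/0.05 = -0.5720
Δθ = θ'−θ = -0.150833;  (v·dt/L) = 14.0000·0.05/2.0 = 0.350000
tan δ = Δθ·L/(v·dt) = -0.430951  →  δ = -0.4069

δ = -0.4069, a = -0.5720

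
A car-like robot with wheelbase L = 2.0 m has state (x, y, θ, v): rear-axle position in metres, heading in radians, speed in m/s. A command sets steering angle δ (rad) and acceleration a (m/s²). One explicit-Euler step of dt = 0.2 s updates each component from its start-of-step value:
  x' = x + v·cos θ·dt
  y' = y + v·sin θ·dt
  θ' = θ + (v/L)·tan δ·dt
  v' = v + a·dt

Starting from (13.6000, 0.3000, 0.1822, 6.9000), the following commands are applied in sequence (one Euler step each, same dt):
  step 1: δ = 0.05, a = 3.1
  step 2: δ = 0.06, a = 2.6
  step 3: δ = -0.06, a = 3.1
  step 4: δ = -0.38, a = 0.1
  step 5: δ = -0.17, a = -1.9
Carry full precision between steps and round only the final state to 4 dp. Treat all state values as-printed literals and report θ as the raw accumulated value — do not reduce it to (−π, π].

(21.3926, 1.4280, -0.2813, 8.3000)

after step 1 (δ=0.05, a=3.1): (14.957157, 0.550047, 0.216729, 7.520000)
after step 2 (δ=0.06, a=2.6): (16.425973, 0.873461, 0.261903, 8.040000)
after step 3 (δ=-0.06, a=3.1): (17.979139, 1.289803, 0.213605, 8.660000)
after step 4 (δ=-0.38, a=0.1): (19.671776, 1.656960, -0.132286, 8.680000)
after step 5 (δ=-0.17, a=-1.9): (21.392608, 1.427980, -0.281285, 8.300000)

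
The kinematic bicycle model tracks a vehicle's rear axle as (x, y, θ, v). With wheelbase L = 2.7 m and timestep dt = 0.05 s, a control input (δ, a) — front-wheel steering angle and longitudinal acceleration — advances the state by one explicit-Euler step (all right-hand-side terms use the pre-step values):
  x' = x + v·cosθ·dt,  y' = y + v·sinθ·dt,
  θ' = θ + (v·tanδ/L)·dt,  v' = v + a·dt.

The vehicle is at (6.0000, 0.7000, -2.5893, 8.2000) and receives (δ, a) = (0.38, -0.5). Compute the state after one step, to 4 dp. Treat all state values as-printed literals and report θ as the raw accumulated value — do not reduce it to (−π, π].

x' = 6.0000 + 8.2000·cos(-2.5893)·0.05 = 5.6510
y' = 0.7000 + 8.2000·sin(-2.5893)·0.05 = 0.4849
θ' = -2.5893 + (8.2000/2.7)·tan(0.38)·0.05 = -2.5286
v' = 8.2000 − 0.5000·0.05 = 8.1750

(5.6510, 0.4849, -2.5286, 8.1750)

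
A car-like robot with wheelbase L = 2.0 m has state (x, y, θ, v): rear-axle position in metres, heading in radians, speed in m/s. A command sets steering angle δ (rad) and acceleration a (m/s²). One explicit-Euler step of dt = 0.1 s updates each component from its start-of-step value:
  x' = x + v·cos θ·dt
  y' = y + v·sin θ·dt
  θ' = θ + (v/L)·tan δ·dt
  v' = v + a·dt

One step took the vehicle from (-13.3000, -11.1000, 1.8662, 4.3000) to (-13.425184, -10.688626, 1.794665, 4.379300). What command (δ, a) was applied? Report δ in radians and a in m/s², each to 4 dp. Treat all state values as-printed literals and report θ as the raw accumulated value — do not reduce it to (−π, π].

a = (v'−v)/dt = (0.079300)/0.1 = 0.7930
Δθ = θ'−θ = -0.071535;  (v·dt/L) = 4.3000·0.1/2.0 = 0.215000
tan δ = Δθ·L/(v·dt) = -0.332721  →  δ = -0.3212

δ = -0.3212, a = 0.7930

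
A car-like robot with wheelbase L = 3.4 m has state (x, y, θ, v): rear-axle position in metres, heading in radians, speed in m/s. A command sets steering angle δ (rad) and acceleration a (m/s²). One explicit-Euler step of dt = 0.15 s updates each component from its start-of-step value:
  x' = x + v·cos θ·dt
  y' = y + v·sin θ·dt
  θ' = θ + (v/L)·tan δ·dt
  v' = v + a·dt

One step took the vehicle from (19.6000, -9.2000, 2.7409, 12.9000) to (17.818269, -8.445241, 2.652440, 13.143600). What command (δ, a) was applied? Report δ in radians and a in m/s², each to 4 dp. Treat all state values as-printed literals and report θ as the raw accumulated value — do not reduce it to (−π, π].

δ = -0.1542, a = 1.6240

a = (v'−v)/dt = (0.243600)/0.15 = 1.6240
Δθ = θ'−θ = -0.088460;  (v·dt/L) = 12.9000·0.15/3.4 = 0.569118
tan δ = Δθ·L/(v·dt) = -0.155434  →  δ = -0.1542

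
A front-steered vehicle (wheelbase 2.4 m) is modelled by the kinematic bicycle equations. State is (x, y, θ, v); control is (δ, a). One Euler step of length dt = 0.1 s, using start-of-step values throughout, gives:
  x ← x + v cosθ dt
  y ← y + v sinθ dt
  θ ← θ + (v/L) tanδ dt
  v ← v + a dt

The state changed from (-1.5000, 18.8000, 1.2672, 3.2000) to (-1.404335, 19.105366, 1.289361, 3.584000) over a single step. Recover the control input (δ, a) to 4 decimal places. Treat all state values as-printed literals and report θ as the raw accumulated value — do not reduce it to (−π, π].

δ = 0.1647, a = 3.8400

a = (v'−v)/dt = (0.384000)/0.1 = 3.8400
Δθ = θ'−θ = 0.022161;  (v·dt/L) = 3.2000·0.1/2.4 = 0.133333
tan δ = Δθ·L/(v·dt) = 0.166207  →  δ = 0.1647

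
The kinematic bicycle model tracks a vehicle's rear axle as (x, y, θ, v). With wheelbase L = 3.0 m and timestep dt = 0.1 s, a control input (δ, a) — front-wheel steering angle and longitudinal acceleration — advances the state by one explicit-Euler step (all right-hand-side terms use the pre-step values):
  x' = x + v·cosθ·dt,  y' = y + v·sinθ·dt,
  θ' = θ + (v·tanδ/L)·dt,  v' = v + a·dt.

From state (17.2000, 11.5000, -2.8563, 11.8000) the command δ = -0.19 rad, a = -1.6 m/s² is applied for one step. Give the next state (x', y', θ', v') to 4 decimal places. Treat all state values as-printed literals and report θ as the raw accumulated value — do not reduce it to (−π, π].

(16.0677, 11.1679, -2.9319, 11.6400)

x' = 17.2000 + 11.8000·cos(-2.8563)·0.1 = 16.0677
y' = 11.5000 + 11.8000·sin(-2.8563)·0.1 = 11.1679
θ' = -2.8563 + (11.8000/3.0)·tan(-0.19)·0.1 = -2.9319
v' = 11.8000 − 1.6000·0.1 = 11.6400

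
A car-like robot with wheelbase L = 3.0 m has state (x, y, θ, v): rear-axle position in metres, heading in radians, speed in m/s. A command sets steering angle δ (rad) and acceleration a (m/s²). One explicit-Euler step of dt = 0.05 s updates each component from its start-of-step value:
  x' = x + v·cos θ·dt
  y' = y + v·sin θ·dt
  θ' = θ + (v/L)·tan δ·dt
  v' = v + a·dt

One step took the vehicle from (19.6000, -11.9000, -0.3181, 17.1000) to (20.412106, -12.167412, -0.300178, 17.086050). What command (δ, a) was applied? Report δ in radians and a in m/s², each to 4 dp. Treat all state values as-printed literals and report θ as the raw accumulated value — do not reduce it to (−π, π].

a = (v'−v)/dt = (-0.013950)/0.05 = -0.2790
Δθ = θ'−θ = 0.017922;  (v·dt/L) = 17.1000·0.05/3.0 = 0.285000
tan δ = Δθ·L/(v·dt) = 0.062884  →  δ = 0.0628

δ = 0.0628, a = -0.2790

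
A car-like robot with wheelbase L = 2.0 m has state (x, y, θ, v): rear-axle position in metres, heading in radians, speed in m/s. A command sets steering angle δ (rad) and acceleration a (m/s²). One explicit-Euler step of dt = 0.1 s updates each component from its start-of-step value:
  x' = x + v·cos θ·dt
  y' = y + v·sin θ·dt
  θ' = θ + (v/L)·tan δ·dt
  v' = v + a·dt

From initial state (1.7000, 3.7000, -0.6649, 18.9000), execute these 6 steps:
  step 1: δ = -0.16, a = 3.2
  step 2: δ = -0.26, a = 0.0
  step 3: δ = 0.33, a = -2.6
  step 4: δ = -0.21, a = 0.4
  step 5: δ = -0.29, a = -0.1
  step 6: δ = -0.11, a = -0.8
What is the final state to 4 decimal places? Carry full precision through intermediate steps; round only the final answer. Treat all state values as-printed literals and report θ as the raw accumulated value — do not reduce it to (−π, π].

after step 1 (δ=-0.16, a=3.2): (3.187389, 2.533907, -0.817404, 19.220000)
after step 2 (δ=-0.26, a=0.0): (4.502263, 1.132054, -1.073050, 19.220000)
after step 3 (δ=0.33, a=-2.6): (5.419914, -0.556732, -0.743884, 18.960000)
after step 4 (δ=-0.21, a=0.4): (6.815075, -1.840611, -0.945943, 19.000000)
after step 5 (δ=-0.29, a=-0.1): (7.926534, -3.381604, -1.229435, 18.990000)
after step 6 (δ=-0.11, a=-0.8): (8.562262, -5.171031, -1.334303, 18.910000)

(8.5623, -5.1710, -1.3343, 18.9100)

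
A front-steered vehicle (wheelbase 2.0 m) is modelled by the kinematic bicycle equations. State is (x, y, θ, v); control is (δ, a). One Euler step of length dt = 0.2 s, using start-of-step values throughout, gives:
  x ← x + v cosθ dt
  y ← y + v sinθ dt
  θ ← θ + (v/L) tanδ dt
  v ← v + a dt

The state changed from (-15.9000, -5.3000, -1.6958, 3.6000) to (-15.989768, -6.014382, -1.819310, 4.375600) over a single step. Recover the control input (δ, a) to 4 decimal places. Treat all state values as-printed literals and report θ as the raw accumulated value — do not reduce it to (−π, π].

a = (v'−v)/dt = (0.775600)/0.2 = 3.8780
Δθ = θ'−θ = -0.123510;  (v·dt/L) = 3.6000·0.2/2.0 = 0.360000
tan δ = Δθ·L/(v·dt) = -0.343083  →  δ = -0.3305

δ = -0.3305, a = 3.8780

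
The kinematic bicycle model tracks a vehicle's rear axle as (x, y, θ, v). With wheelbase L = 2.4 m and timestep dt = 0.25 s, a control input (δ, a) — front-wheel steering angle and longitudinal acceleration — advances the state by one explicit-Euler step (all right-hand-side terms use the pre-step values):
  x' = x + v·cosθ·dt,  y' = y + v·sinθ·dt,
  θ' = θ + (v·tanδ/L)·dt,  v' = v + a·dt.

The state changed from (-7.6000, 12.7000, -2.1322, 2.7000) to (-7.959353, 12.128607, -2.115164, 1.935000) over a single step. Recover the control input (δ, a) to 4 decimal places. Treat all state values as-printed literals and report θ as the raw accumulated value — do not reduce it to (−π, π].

a = (v'−v)/dt = (-0.765000)/0.25 = -3.0600
Δθ = θ'−θ = 0.017036;  (v·dt/L) = 2.7000·0.25/2.4 = 0.281250
tan δ = Δθ·L/(v·dt) = 0.060572  →  δ = 0.0605

δ = 0.0605, a = -3.0600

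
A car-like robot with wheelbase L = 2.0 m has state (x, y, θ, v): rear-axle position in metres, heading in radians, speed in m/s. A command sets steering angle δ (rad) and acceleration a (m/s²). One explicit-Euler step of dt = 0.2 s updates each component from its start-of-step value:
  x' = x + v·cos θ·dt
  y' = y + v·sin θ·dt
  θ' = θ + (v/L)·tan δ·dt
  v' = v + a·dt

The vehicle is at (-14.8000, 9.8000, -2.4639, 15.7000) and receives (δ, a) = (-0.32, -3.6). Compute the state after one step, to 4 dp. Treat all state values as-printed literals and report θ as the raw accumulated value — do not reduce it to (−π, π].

x' = -14.8000 + 15.7000·cos(-2.4639)·0.2 = -17.2461
y' = 9.8000 + 15.7000·sin(-2.4639)·0.2 = 7.8312
θ' = -2.4639 + (15.7000/2.0)·tan(-0.32)·0.2 = -2.9842
v' = 15.7000 − 3.6000·0.2 = 14.9800

(-17.2461, 7.8312, -2.9842, 14.9800)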